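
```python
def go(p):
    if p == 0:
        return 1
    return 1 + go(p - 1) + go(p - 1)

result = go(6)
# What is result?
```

go(p) = 1 + 2·go(p-1), go(0)=1. Closed form: (1+1)·2^6 - 1 = 127.

Answer: 127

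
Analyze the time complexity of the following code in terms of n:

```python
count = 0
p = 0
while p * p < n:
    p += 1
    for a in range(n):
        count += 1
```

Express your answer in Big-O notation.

Each loop level contributes: √n × n. Multiplying the contributions gives O(n√n).

Answer: O(n√n)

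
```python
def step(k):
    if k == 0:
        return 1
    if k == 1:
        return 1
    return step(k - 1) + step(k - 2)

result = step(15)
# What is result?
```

Build up from base cases: step(0)=1, step(1)=1, step(2)=2, step(3)=3, step(4)=5, step(5)=8, step(6)=13, ..., step(15)=987

Answer: 987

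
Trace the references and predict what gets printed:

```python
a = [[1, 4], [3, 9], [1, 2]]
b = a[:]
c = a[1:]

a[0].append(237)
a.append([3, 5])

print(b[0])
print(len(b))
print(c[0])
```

Key concept: slice with nested mutation.
Step by step:
`a = [[1, 4], [3, 9], [1, 2]]` → a = [[1, 4], [3, 9], [1, 2]]
`b = a[:]` → b = [[1, 4], [3, 9], [1, 2]]
`c = a[1:]` → c = [[3, 9], [1, 2]]
`a[0].append(237)` → a = [[1, 4, 237], [3, 9], [1, 2]]; b = [[1, 4, 237], [3, 9], [1, 2]]
`a.append([3, 5])` → a = [[1, 4, 237], [3, 9], [1, 2], [3, 5]]
`print(b[0])` → prints [1, 4, 237]
`print(len(b))` → prints 3
`print(c[0])` → prints [3, 9]

Answer:
[1, 4, 237]
3
[3, 9]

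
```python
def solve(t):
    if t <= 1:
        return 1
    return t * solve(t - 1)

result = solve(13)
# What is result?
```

solve(13) = 13 * 12 * 11 * 10 * 9 * 8 * 7 * 6 * 5 * 4 * 3 * 2 * 1 = 6227020800

Answer: 6227020800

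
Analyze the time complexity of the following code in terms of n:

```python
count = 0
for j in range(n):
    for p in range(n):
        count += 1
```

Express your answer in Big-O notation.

Each loop level contributes: n × n. Multiplying the contributions gives O(n^2).

Answer: O(n^2)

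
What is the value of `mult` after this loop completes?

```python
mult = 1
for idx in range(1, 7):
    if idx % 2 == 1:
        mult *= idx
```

Product of odd numbers 1 to 6
`mult` takes the values: 1 → 3 → 15

Answer: 15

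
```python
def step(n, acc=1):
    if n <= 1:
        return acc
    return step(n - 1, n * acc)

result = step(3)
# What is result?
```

Accumulator trace (n, acc): (3, 1) -> (2, 3) -> (1, 6) -> return 6

Answer: 6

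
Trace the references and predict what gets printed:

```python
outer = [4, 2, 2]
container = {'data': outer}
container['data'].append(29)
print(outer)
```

Key concept: dict holds reference to list.
Step by step:
`outer = [4, 2, 2]` → outer = [4, 2, 2]
`container = {'data': outer}` → container = {'data': [4, 2, 2]}
`container['data'].append(29)` → outer = [4, 2, 2, 29]; container = {'data': [4, 2, 2, 29]}
`print(outer)` → prints [4, 2, 2, 29]

Answer: [4, 2, 2, 29]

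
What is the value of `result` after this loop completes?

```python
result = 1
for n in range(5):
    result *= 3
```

3^5 = 243
`result` takes the values: 1 → 3 → 9 → 27 → 81 → 243

Answer: 243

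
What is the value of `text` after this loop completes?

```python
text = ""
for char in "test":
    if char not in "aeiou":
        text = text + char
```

Remove vowels from 'test'
`text` takes the values: "" → "t" → "ts" → "tst"

Answer: "tst"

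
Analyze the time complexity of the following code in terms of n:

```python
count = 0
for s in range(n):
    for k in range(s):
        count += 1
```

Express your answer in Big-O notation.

Each loop level contributes: n × n. Multiplying the contributions gives O(n^2).

Answer: O(n^2)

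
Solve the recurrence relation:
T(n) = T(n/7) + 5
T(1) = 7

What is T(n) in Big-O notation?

Each step divides n by 7 and adds 5. After log_7(n) steps we reach T(1)=7. So T(n) = 5·log_7(n) + 7 = O(log n).

Answer: O(log n)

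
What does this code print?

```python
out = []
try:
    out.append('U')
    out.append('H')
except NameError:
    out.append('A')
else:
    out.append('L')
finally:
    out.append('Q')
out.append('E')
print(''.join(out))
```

Execution trace: 'U' (try body) → 'H' (try body, no exception) → 'L' (else) → 'Q' (finally) → 'E' (after the try/except). Output: UHLQE

Answer: UHLQE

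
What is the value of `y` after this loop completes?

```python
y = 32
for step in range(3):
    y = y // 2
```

Halve 3 times: 32 // 2^3 = 4
`y` takes the values: 32 → 16 → 8 → 4

Answer: 4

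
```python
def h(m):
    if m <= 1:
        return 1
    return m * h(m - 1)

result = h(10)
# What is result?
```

h(10) = 10 * 9 * 8 * 7 * 6 * 5 * 4 * 3 * 2 * 1 = 3628800

Answer: 3628800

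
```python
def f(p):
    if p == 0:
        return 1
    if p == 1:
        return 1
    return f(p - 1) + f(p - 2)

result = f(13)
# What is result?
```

Build up from base cases: f(0)=1, f(1)=1, f(2)=2, f(3)=3, f(4)=5, f(5)=8, f(6)=13, ..., f(13)=377

Answer: 377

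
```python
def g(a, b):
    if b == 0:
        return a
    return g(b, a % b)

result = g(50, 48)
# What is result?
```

g(50, 48) -> g(48, 2) -> g(2, 0) -> 2

Answer: 2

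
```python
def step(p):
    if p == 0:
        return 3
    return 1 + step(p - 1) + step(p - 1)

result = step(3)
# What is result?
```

step(p) = 1 + 2·step(p-1), step(0)=3. Closed form: (3+1)·2^3 - 1 = 31.

Answer: 31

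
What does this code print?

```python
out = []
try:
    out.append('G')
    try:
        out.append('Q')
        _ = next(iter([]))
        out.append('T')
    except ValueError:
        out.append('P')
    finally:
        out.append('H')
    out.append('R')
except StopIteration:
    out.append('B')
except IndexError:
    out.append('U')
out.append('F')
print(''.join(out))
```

Execution trace: 'G' (try body) → 'Q' (inner try body) → 'H' (inner finally) → 'B' (except StopIteration) → 'F' (after the try/except). Output: GQHBF

Answer: GQHBF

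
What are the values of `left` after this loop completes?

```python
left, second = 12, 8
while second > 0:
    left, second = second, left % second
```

GCD of 12 and 8
`left` takes the values: 12 → 8 → 4

Answer: 4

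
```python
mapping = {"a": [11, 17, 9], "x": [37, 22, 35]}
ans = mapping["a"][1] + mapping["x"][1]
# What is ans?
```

Trace:
`mapping = {"a": [11, 17, 9], "x": [37, 22, 35]}` → mapping = {'a': [11, 17, 9], 'x': [37, 22, 35]}
`ans = mapping["a"][1] + mapping["x"][1]` → ans = 39
So ans = 39

Answer: 39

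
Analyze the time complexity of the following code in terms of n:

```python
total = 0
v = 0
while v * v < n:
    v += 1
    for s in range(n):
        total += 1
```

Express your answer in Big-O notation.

Each loop level contributes: √n × n. Multiplying the contributions gives O(n√n).

Answer: O(n√n)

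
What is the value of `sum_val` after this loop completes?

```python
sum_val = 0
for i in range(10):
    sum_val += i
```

Sum of 0 to 9 = 45
`sum_val` takes the values: 0 → 1 → 3 → 6 → 10 → 15 → 21 → 28 → 36 → 45

Answer: 45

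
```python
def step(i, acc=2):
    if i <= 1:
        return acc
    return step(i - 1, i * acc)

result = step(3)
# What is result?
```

Accumulator trace (n, acc): (3, 2) -> (2, 6) -> (1, 12) -> return 12

Answer: 12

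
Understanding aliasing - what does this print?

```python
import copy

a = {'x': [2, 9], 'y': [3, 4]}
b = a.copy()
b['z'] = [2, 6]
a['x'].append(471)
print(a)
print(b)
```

Key concept: shallow copy of dict with mutable values.
Step by step:
`a = {'x': [2, 9], 'y': [3, 4]}` → a = {'x': [2, 9], 'y': [3, 4]}
`b = a.copy()` → b = {'x': [2, 9], 'y': [3, 4]}
`b['z'] = [2, 6]` → b = {'x': [2, 9], 'y': [3, 4], 'z': [2, 6]}
`a['x'].append(471)` → a = {'x': [2, 9, 471], 'y': [3, 4]}; b = {'x': [2, 9, 471], 'y': [3, 4], 'z': [2, 6]}
`print(a)` → prints {'x': [2, 9, 471], 'y': [3, 4]}
`print(b)` → prints {'x': [2, 9, 471], 'y': [3, 4], 'z': [2, 6]}

Answer:
{'x': [2, 9, 471], 'y': [3, 4]}
{'x': [2, 9, 471], 'y': [3, 4], 'z': [2, 6]}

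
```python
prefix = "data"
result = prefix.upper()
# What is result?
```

Trace:
`prefix = "data"` → prefix = 'data'
`result = prefix.upper()` → result = 'DATA'
So result = 'DATA'

Answer: 'DATA'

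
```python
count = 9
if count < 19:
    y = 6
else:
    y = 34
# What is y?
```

Trace:
`count = 9` → count = 9
`if count < 19: ...` → count < 19 is True → y = 6
So y = 6

Answer: 6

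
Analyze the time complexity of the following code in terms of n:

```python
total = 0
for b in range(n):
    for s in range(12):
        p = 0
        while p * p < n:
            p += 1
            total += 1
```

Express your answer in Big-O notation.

Each loop level contributes: n × 1 × √n. Multiplying the contributions gives O(n√n).

Answer: O(n√n)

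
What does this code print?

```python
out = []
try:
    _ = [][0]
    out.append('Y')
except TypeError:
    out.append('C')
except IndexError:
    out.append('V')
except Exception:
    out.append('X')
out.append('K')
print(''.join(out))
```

Execution trace: 'V' (except IndexError) → 'K' (after the try/except). Output: VK

Answer: VK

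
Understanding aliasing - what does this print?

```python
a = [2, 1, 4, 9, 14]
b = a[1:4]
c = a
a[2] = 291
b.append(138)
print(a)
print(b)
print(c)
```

Key concept: slice vs alias.
Step by step:
`a = [2, 1, 4, 9, 14]` → a = [2, 1, 4, 9, 14]
`b = a[1:4]` → b = [1, 4, 9]
`c = a` → c = [2, 1, 4, 9, 14] (same object as a)
`a[2] = 291` → a = [2, 1, 291, 9, 14] (same object as c); c = [2, 1, 291, 9, 14] (same object as a)
`b.append(138)` → b = [1, 4, 9, 138]
`print(a)` → prints [2, 1, 291, 9, 14]
`print(b)` → prints [1, 4, 9, 138]
`print(c)` → prints [2, 1, 291, 9, 14]

Answer:
[2, 1, 291, 9, 14]
[1, 4, 9, 138]
[2, 1, 291, 9, 14]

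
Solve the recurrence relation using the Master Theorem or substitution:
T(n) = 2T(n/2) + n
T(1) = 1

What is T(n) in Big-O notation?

By Master Theorem: a=2, b=2, f(n)=n. Since log_2(2) = 1 and f(n) = Θ(n^1), Case 2 applies. T(n) = O(n log n).

Answer: O(n log n)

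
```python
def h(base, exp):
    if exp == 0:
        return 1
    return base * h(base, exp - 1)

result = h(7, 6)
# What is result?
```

h(7, 6) = 7 * 7 * 7 * 7 * 7 * 7 = 117649

Answer: 117649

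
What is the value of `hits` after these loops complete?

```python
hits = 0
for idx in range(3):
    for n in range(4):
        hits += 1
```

3 * 4 = 12
`hits` takes the values: 0 → 1 → 2 → 3 → 4 → 5 → 6 → 7 → 8 → 9 → 10 → 11 → 12

Answer: 12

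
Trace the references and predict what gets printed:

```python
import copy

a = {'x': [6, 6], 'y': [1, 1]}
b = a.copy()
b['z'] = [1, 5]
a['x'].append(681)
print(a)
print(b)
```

Key concept: shallow copy of dict with mutable values.
Step by step:
`a = {'x': [6, 6], 'y': [1, 1]}` → a = {'x': [6, 6], 'y': [1, 1]}
`b = a.copy()` → b = {'x': [6, 6], 'y': [1, 1]}
`b['z'] = [1, 5]` → b = {'x': [6, 6], 'y': [1, 1], 'z': [1, 5]}
`a['x'].append(681)` → a = {'x': [6, 6, 681], 'y': [1, 1]}; b = {'x': [6, 6, 681], 'y': [1, 1], 'z': [1, 5]}
`print(a)` → prints {'x': [6, 6, 681], 'y': [1, 1]}
`print(b)` → prints {'x': [6, 6, 681], 'y': [1, 1], 'z': [1, 5]}

Answer:
{'x': [6, 6, 681], 'y': [1, 1]}
{'x': [6, 6, 681], 'y': [1, 1], 'z': [1, 5]}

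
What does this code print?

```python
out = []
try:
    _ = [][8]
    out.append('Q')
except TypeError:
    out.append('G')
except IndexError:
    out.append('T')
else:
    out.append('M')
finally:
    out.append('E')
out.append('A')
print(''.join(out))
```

Execution trace: 'T' (except IndexError) → 'E' (finally) → 'A' (after the try/except). Output: TEA

Answer: TEA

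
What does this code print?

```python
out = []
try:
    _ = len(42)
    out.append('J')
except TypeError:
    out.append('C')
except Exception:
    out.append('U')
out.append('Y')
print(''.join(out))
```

Execution trace: 'C' (except TypeError) → 'Y' (after the try/except). Output: CY

Answer: CY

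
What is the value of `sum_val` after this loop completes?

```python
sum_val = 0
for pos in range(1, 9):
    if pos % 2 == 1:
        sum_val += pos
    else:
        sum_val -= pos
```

Add odd, subtract even
`sum_val` takes the values: 0 → 1 → -1 → 2 → -2 → 3 → -3 → 4 → -4

Answer: -4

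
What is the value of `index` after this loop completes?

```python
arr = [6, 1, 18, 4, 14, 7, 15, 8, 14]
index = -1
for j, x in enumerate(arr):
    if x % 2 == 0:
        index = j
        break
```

First even number index in [6, 1, 18, 4, 14, 7, 15, 8, 14]
`index` takes the values: -1 → 0

Answer: 0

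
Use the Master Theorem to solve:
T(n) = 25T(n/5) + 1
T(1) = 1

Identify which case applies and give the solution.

a=25, b=5, f(n)=1. log_5(25) = 2. Since c=0 < 2, Case 1 applies: T(n) = Θ(n^log_b(a)) = O(n^2).

Answer: O(n^2) - Case 1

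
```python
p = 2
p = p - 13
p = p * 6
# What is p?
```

Trace:
`p = 2` → p = 2
`p = p - 13` → p = -11
`p = p * 6` → p = -66
So p = -66

Answer: -66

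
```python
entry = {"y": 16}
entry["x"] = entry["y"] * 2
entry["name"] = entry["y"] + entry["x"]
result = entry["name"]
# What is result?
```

Trace:
`entry = {"y": 16}` → entry = {'y': 16}
`entry["x"] = entry["y"] * 2` → entry = {'y': 16, 'x': 32}
`entry["name"] = entry["y"] + entry["x"]` → entry = {'y': 16, 'x': 32, 'name': 48}
`result = entry["name"]` → result = 48
So result = 48

Answer: 48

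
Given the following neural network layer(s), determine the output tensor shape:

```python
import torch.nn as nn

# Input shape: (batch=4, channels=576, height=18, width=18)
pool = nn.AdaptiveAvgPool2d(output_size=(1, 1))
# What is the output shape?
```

Input: (4, 576, 18, 18) -> Output: (4, 576, 1, 1)

Answer: (4, 576, 1, 1)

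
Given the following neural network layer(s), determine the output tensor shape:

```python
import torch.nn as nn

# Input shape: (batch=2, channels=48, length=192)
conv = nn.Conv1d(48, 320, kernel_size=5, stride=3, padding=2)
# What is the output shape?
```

Input: (2, 48, 192) -> Output: (2, 320, 64)

Answer: (2, 320, 64)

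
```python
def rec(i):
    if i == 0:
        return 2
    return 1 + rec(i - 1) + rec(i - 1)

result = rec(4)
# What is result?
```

rec(i) = 1 + 2·rec(i-1), rec(0)=2. Closed form: (2+1)·2^4 - 1 = 47.

Answer: 47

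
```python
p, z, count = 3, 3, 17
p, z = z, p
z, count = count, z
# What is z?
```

Trace:
`p, z, count = 3, 3, 17` → p = 3; z = 3; count = 17
`p, z = z, p` → p = 3; z = 3
`z, count = count, z` → z = 17; count = 3
So z = 17

Answer: 17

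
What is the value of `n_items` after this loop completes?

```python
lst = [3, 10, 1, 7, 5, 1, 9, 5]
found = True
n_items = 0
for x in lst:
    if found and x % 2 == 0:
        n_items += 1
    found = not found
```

Count even values at even positions
`n_items` takes the values: 0

Answer: 0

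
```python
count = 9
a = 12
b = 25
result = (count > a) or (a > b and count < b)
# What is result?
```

Trace:
`count = 9` → count = 9
`a = 12` → a = 12
`b = 25` → b = 25
`result = (count > a) or (a > b and count < b)` → result = False
So result = False

Answer: False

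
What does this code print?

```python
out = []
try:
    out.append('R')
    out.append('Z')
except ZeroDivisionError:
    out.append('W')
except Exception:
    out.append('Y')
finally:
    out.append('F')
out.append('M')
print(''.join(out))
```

Execution trace: 'R' (try body) → 'Z' (try body, no exception) → 'F' (finally) → 'M' (after the try/except). Output: RZFM

Answer: RZFM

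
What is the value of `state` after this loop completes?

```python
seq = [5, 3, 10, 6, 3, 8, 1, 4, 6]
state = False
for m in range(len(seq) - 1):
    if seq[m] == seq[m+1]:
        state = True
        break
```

Check consecutive duplicates in [5, 3, 10, 6, 3, 8, 1, 4, 6]
`state` takes the values: False

Answer: False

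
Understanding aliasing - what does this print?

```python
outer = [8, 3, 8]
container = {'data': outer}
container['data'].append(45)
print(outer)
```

Key concept: dict holds reference to list.
Step by step:
`outer = [8, 3, 8]` → outer = [8, 3, 8]
`container = {'data': outer}` → container = {'data': [8, 3, 8]}
`container['data'].append(45)` → outer = [8, 3, 8, 45]; container = {'data': [8, 3, 8, 45]}
`print(outer)` → prints [8, 3, 8, 45]

Answer: [8, 3, 8, 45]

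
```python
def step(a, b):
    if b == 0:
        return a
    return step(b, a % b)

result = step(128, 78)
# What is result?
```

step(128, 78) -> step(78, 50) -> step(50, 28) -> step(28, 22) -> step(22, 6) -> step(6, 4) -> step(4, 2) -> step(2, 0) -> 2

Answer: 2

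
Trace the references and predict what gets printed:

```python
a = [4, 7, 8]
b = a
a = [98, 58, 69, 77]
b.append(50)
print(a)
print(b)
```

Key concept: rebinding vs mutation: a is rebound to a new list, b still points at the original.
Step by step:
`a = [4, 7, 8]` → a = [4, 7, 8]
`b = a` → b = [4, 7, 8] (same object as a)
`a = [98, 58, 69, 77]` → a = [98, 58, 69, 77]
`b.append(50)` → b = [4, 7, 8, 50]
`print(a)` → prints [98, 58, 69, 77]
`print(b)` → prints [4, 7, 8, 50]

Answer:
[98, 58, 69, 77]
[4, 7, 8, 50]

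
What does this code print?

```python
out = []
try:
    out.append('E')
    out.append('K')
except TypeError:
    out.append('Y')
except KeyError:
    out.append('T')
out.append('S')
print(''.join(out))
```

Execution trace: 'E' (try body) → 'K' (try body, no exception) → 'S' (after the try/except). Output: EKS

Answer: EKS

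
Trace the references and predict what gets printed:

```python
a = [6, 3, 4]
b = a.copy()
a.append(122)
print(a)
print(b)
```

Key concept: list.copy() creates independent copy.
Step by step:
`a = [6, 3, 4]` → a = [6, 3, 4]
`b = a.copy()` → b = [6, 3, 4]
`a.append(122)` → a = [6, 3, 4, 122]
`print(a)` → prints [6, 3, 4, 122]
`print(b)` → prints [6, 3, 4]

Answer:
[6, 3, 4, 122]
[6, 3, 4]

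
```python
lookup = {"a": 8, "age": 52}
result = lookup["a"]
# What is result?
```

Trace:
`lookup = {"a": 8, "age": 52}` → lookup = {'a': 8, 'age': 52}
`result = lookup["a"]` → result = 8
So result = 8

Answer: 8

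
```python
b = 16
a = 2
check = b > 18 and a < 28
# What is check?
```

Trace:
`b = 16` → b = 16
`a = 2` → a = 2
`check = b > 18 and a < 28` → check = False
So check = False

Answer: False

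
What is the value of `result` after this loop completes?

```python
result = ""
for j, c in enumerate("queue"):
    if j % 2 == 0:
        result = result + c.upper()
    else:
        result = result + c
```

Uppercase even positions in 'queue'
`result` takes the values: "" → "Q" → "Qu" → "QuE" → "QuEu" → "QuEuE"

Answer: "QuEuE"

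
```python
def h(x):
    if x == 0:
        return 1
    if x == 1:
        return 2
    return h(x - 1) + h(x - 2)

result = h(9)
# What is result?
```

Build up from base cases: h(0)=1, h(1)=2, h(2)=3, h(3)=5, h(4)=8, h(5)=13, h(6)=21, ..., h(9)=89

Answer: 89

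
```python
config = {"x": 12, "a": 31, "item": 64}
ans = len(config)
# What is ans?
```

Trace:
`config = {"x": 12, "a": 31, "item": 64}` → config = {'x': 12, 'a': 31, 'item': 64}
`ans = len(config)` → ans = 3
So ans = 3

Answer: 3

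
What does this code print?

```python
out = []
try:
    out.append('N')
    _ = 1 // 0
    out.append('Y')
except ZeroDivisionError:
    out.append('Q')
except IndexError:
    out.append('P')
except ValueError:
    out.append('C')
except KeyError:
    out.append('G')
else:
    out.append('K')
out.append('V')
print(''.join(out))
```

Execution trace: 'N' (try body) → 'Q' (except ZeroDivisionError) → 'V' (after the try/except). Output: NQV

Answer: NQV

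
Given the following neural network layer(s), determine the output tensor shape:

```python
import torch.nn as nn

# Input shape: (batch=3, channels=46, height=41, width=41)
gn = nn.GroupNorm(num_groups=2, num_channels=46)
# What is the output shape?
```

Input: (3, 46, 41, 41) -> Output: (3, 46, 41, 41)

Answer: (3, 46, 41, 41)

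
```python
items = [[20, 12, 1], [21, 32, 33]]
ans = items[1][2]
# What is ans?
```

Trace:
`items = [[20, 12, 1], [21, 32, 33]]` → items = [[20, 12, 1], [21, 32, 33]]
`ans = items[1][2]` → ans = 33
So ans = 33

Answer: 33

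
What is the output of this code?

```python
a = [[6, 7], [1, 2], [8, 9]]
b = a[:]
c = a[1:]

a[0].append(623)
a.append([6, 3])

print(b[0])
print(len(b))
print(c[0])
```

Key concept: slice with nested mutation.
Step by step:
`a = [[6, 7], [1, 2], [8, 9]]` → a = [[6, 7], [1, 2], [8, 9]]
`b = a[:]` → b = [[6, 7], [1, 2], [8, 9]]
`c = a[1:]` → c = [[1, 2], [8, 9]]
`a[0].append(623)` → a = [[6, 7, 623], [1, 2], [8, 9]]; b = [[6, 7, 623], [1, 2], [8, 9]]
`a.append([6, 3])` → a = [[6, 7, 623], [1, 2], [8, 9], [6, 3]]
`print(b[0])` → prints [6, 7, 623]
`print(len(b))` → prints 3
`print(c[0])` → prints [1, 2]

Answer:
[6, 7, 623]
3
[1, 2]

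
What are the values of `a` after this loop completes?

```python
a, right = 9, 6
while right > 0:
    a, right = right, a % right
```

GCD of 9 and 6
`a` takes the values: 9 → 6 → 3

Answer: 3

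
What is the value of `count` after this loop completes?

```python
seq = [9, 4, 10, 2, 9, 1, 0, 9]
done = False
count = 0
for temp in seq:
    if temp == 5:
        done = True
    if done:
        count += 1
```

Count elements after first 5 in [9, 4, 10, 2, 9, 1, 0, 9]
`count` takes the values: 0

Answer: 0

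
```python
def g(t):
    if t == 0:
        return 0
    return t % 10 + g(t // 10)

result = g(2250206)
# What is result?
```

Sum of digits of 2250206: 6 + 0 + 2 + 0 + 5 + 2 + 2 = 17

Answer: 17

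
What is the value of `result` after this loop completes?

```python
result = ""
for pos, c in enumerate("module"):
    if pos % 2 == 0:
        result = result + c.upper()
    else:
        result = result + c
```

Uppercase even positions in 'module'
`result` takes the values: "" → "M" → "Mo" → "MoD" → "MoDu" → "MoDuL" → "MoDuLe"

Answer: "MoDuLe"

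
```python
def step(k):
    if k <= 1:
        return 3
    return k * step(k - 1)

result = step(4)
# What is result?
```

step(4) = 4 * 3 * 2 * 3 = 72

Answer: 72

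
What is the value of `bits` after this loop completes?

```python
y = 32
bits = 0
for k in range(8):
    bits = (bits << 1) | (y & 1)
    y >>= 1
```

Reverse lowest 8 bits of 32
`bits` takes the values: 0 → 1 → 2 → 4

Answer: 4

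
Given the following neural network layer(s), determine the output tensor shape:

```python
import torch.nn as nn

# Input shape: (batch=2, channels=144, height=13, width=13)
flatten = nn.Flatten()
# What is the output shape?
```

Input: (2, 144, 13, 13) -> Output: (2, 24336)

Answer: (2, 24336)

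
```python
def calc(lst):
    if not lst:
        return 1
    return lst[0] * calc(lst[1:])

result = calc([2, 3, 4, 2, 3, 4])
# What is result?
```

Product over [2, 3, 4, 2, 3, 4] = 2 * 3 * 4 * 2 * 3 * 4 = 576

Answer: 576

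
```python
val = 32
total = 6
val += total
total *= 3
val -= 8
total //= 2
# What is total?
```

Trace:
`val = 32` → val = 32
`total = 6` → total = 6
`val += total` → val = 38
`total *= 3` → total = 18
`val -= 8` → val = 30
`total //= 2` → total = 9
So total = 9

Answer: 9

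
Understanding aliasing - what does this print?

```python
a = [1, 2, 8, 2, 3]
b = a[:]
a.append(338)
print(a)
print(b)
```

Key concept: slice [:] creates copy.
Step by step:
`a = [1, 2, 8, 2, 3]` → a = [1, 2, 8, 2, 3]
`b = a[:]` → b = [1, 2, 8, 2, 3]
`a.append(338)` → a = [1, 2, 8, 2, 3, 338]
`print(a)` → prints [1, 2, 8, 2, 3, 338]
`print(b)` → prints [1, 2, 8, 2, 3]

Answer:
[1, 2, 8, 2, 3, 338]
[1, 2, 8, 2, 3]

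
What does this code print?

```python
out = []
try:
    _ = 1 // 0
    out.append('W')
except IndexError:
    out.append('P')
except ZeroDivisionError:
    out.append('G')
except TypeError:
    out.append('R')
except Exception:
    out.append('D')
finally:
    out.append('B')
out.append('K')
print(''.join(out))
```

Execution trace: 'G' (except ZeroDivisionError) → 'B' (finally) → 'K' (after the try/except). Output: GBK

Answer: GBK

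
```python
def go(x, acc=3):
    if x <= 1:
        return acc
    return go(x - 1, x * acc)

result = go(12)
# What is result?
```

Accumulator trace (n, acc): (12, 3) -> (11, 36) -> (10, 396) -> (9, 3960) -> (8, 35640) -> (7, 285120) -> (6, 1995840) -> (5, 11975040) -> (4, 59875200) -> (3, 239500800) -> (2, 718502400) -> (1, 1437004800) -> return 1437004800

Answer: 1437004800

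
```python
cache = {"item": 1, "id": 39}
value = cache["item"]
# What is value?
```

Trace:
`cache = {"item": 1, "id": 39}` → cache = {'item': 1, 'id': 39}
`value = cache["item"]` → value = 1
So value = 1

Answer: 1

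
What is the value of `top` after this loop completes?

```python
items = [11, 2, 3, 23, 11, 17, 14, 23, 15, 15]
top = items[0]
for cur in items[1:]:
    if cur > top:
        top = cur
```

Maximum of [11, 2, 3, 23, 11, 17, 14, 23, 15, 15]
`top` takes the values: 11 → 23

Answer: 23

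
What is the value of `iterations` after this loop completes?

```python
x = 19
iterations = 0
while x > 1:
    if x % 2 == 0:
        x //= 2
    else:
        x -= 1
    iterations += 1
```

Steps to reduce 19 to 1
`iterations` takes the values: 0 → 1 → 2 → 3 → 4 → 5 → 6

Answer: 6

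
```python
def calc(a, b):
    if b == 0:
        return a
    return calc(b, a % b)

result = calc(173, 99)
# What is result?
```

calc(173, 99) -> calc(99, 74) -> calc(74, 25) -> calc(25, 24) -> calc(24, 1) -> calc(1, 0) -> 1

Answer: 1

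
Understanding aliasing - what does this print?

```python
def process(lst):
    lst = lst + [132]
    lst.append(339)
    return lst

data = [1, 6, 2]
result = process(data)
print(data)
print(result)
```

Key concept: rebinding parameter vs mutation.
Step by step:
`data = [1, 6, 2]` → data = [1, 6, 2]
`result = process(data)` → result = [1, 6, 2, 132, 339]
`print(data)` → prints [1, 6, 2]
`print(result)` → prints [1, 6, 2, 132, 339]

Answer:
[1, 6, 2]
[1, 6, 2, 132, 339]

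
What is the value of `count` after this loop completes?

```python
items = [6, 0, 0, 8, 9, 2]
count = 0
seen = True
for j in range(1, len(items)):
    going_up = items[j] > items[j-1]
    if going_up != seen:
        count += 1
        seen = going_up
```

Count direction changes in [6, 0, 0, 8, 9, 2]
`count` takes the values: 0 → 1 → 2 → 3

Answer: 3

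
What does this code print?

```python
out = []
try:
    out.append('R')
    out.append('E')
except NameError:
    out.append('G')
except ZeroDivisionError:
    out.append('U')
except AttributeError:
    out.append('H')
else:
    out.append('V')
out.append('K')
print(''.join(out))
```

Execution trace: 'R' (try body) → 'E' (try body, no exception) → 'V' (else) → 'K' (after the try/except). Output: REVK

Answer: REVK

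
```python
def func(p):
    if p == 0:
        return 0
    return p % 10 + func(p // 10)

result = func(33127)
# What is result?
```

Sum of digits of 33127: 7 + 2 + 1 + 3 + 3 = 16

Answer: 16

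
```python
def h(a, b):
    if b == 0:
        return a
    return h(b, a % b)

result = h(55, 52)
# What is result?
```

h(55, 52) -> h(52, 3) -> h(3, 1) -> h(1, 0) -> 1

Answer: 1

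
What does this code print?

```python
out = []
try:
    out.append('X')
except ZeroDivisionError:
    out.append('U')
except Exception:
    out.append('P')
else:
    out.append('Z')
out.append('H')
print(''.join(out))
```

Execution trace: 'X' (try body, no exception) → 'Z' (else) → 'H' (after the try/except). Output: XZH

Answer: XZH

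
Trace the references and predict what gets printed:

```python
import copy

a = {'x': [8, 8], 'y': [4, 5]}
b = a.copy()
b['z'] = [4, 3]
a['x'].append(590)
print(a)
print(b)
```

Key concept: shallow copy of dict with mutable values.
Step by step:
`a = {'x': [8, 8], 'y': [4, 5]}` → a = {'x': [8, 8], 'y': [4, 5]}
`b = a.copy()` → b = {'x': [8, 8], 'y': [4, 5]}
`b['z'] = [4, 3]` → b = {'x': [8, 8], 'y': [4, 5], 'z': [4, 3]}
`a['x'].append(590)` → a = {'x': [8, 8, 590], 'y': [4, 5]}; b = {'x': [8, 8, 590], 'y': [4, 5], 'z': [4, 3]}
`print(a)` → prints {'x': [8, 8, 590], 'y': [4, 5]}
`print(b)` → prints {'x': [8, 8, 590], 'y': [4, 5], 'z': [4, 3]}

Answer:
{'x': [8, 8, 590], 'y': [4, 5]}
{'x': [8, 8, 590], 'y': [4, 5], 'z': [4, 3]}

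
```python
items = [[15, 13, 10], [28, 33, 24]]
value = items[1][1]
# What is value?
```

Trace:
`items = [[15, 13, 10], [28, 33, 24]]` → items = [[15, 13, 10], [28, 33, 24]]
`value = items[1][1]` → value = 33
So value = 33

Answer: 33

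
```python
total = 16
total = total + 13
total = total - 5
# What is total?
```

Trace:
`total = 16` → total = 16
`total = total + 13` → total = 29
`total = total - 5` → total = 24
So total = 24

Answer: 24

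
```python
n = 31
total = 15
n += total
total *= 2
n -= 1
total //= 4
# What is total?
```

Trace:
`n = 31` → n = 31
`total = 15` → total = 15
`n += total` → n = 46
`total *= 2` → total = 30
`n -= 1` → n = 45
`total //= 4` → total = 7
So total = 7

Answer: 7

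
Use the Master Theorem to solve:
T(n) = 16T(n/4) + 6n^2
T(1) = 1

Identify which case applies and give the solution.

a=16, b=4, f(n)=6n^2. log_4(16) = 2. Since c=2 = 2, Case 2 applies: T(n) = Θ(n^log_b(a) · log n) = O(n^2 log n).

Answer: O(n^2 log n) - Case 2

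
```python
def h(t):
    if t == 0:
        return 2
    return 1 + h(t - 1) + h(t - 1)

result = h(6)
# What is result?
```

h(t) = 1 + 2·h(t-1), h(0)=2. Closed form: (2+1)·2^6 - 1 = 191.

Answer: 191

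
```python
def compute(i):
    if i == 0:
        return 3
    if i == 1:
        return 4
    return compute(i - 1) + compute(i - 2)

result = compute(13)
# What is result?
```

Build up from base cases: compute(0)=3, compute(1)=4, compute(2)=7, compute(3)=11, compute(4)=18, compute(5)=29, compute(6)=47, ..., compute(13)=1364

Answer: 1364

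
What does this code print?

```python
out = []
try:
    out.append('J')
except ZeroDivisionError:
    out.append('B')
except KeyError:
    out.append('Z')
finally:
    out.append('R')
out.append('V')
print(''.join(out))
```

Execution trace: 'J' (try body, no exception) → 'R' (finally) → 'V' (after the try/except). Output: JRV

Answer: JRV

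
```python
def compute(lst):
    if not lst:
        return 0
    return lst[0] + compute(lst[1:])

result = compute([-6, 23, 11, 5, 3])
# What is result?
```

(-6) + 23 + 11 + 5 + 3 + 0 = 36

Answer: 36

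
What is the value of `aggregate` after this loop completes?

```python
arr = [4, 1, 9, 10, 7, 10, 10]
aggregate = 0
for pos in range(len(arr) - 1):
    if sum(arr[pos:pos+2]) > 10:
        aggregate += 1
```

Count windows with sum > 10
`aggregate` takes the values: 0 → 1 → 2 → 3 → 4

Answer: 4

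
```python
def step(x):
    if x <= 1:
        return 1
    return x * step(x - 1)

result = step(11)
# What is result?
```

step(11) = 11 * 10 * 9 * 8 * 7 * 6 * 5 * 4 * 3 * 2 * 1 = 39916800

Answer: 39916800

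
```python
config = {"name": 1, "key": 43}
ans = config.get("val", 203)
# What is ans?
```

Trace:
`config = {"name": 1, "key": 43}` → config = {'name': 1, 'key': 43}
`ans = config.get("val", 203)` → ans = 203
So ans = 203

Answer: 203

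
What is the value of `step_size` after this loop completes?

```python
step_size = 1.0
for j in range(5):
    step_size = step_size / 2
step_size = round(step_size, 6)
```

Halving LR 5 times: 1 / 2^5
`step_size` takes the values: 1.0 → 0.5 → 0.25 → 0.125 → 0.0625 → 0.03125

Answer: 0.03125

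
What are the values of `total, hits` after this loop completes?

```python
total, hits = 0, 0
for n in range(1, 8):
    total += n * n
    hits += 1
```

Sum of squares and count
`total, hits` takes the values: (0, 0) → (1, 0) → (1, 1) → (5, 1) → (5, 2) → (14, 2) → (14, 3) → (30, 3) → (30, 4) → (55, 4) → (55, 5) → (91, 5) → (91, 6) → (140, 6) → (140, 7)

Answer: 140, 7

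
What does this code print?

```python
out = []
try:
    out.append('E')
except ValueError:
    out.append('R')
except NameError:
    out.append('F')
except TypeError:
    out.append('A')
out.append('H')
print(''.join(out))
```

Execution trace: 'E' (try body, no exception) → 'H' (after the try/except). Output: EH

Answer: EH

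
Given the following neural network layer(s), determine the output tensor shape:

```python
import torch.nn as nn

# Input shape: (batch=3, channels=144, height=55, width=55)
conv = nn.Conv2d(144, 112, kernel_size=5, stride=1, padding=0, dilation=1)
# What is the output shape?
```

Input: (3, 144, 55, 55) -> Output: (3, 112, 51, 51)

Answer: (3, 112, 51, 51)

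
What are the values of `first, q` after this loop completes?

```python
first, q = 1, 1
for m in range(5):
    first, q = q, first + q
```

Fibonacci: after 5 iterations
`first, q` takes the values: (1, 1) → (1, 2) → (2, 3) → (3, 5) → (5, 8) → (8, 13)

Answer: 8, 13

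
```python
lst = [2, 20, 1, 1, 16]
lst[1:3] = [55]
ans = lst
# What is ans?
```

Trace:
`lst = [2, 20, 1, 1, 16]` → lst = [2, 20, 1, 1, 16]
`lst[1:3] = [55]` → lst = [2, 55, 1, 16]
`ans = lst` → ans = [2, 55, 1, 16]
So ans = [2, 55, 1, 16]

Answer: [2, 55, 1, 16]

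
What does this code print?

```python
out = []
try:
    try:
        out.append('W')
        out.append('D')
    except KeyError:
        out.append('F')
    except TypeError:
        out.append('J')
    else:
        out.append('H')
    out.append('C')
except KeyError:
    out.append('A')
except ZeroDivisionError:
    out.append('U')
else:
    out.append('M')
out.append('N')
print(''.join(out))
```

Execution trace: 'W' (inner try body) → 'D' (inner try body, no exception) → 'H' (inner else) → 'C' (try body, no exception) → 'M' (else) → 'N' (after the try/except). Output: WDHCMN

Answer: WDHCMN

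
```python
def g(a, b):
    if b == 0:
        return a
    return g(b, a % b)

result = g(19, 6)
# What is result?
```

g(19, 6) -> g(6, 1) -> g(1, 0) -> 1

Answer: 1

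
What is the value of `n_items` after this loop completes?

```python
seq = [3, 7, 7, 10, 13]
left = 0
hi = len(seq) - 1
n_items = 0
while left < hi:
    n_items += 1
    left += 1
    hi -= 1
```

Iterations until pointers meet (list length 5)
`n_items` takes the values: 0 → 1 → 2

Answer: 2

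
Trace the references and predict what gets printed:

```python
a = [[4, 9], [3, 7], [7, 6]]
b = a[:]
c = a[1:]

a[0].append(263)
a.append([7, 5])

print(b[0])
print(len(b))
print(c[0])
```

Key concept: slice with nested mutation.
Step by step:
`a = [[4, 9], [3, 7], [7, 6]]` → a = [[4, 9], [3, 7], [7, 6]]
`b = a[:]` → b = [[4, 9], [3, 7], [7, 6]]
`c = a[1:]` → c = [[3, 7], [7, 6]]
`a[0].append(263)` → a = [[4, 9, 263], [3, 7], [7, 6]]; b = [[4, 9, 263], [3, 7], [7, 6]]
`a.append([7, 5])` → a = [[4, 9, 263], [3, 7], [7, 6], [7, 5]]
`print(b[0])` → prints [4, 9, 263]
`print(len(b))` → prints 3
`print(c[0])` → prints [3, 7]

Answer:
[4, 9, 263]
3
[3, 7]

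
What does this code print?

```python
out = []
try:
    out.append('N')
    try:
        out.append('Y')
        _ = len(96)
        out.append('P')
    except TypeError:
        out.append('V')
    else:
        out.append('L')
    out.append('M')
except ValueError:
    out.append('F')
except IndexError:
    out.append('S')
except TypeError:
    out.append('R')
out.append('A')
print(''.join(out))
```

Execution trace: 'N' (try body) → 'Y' (inner try body) → 'V' (inner except TypeError) → 'M' (try body, no exception) → 'A' (after the try/except). Output: NYVMA

Answer: NYVMA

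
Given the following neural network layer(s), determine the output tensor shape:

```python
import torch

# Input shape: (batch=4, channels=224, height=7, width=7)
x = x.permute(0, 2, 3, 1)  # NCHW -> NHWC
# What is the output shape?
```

Input: (4, 224, 7, 7) -> Output: (4, 7, 7, 224)

Answer: (4, 7, 7, 224)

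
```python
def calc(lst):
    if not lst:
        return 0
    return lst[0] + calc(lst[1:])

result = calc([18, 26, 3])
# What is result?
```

18 + 26 + 3 + 0 = 47

Answer: 47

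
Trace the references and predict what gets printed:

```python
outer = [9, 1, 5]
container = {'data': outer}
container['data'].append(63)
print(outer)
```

Key concept: dict holds reference to list.
Step by step:
`outer = [9, 1, 5]` → outer = [9, 1, 5]
`container = {'data': outer}` → container = {'data': [9, 1, 5]}
`container['data'].append(63)` → outer = [9, 1, 5, 63]; container = {'data': [9, 1, 5, 63]}
`print(outer)` → prints [9, 1, 5, 63]

Answer: [9, 1, 5, 63]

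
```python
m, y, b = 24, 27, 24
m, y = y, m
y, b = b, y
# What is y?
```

Trace:
`m, y, b = 24, 27, 24` → m = 24; y = 27; b = 24
`m, y = y, m` → m = 27; y = 24
`y, b = b, y` → y = 24; b = 24
So y = 24

Answer: 24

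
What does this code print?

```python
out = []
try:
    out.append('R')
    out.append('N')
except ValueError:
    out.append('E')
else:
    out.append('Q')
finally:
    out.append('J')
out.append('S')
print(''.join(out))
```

Execution trace: 'R' (try body) → 'N' (try body, no exception) → 'Q' (else) → 'J' (finally) → 'S' (after the try/except). Output: RNQJS

Answer: RNQJS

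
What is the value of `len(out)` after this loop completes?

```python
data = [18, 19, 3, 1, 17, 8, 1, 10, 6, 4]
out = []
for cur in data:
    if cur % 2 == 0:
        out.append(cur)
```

Count even numbers in [18, 19, 3, 1, 17, 8, 1, 10, 6, 4]
`out` takes the values: [] → [18] → [18, 8] → [18, 8, 10] → [18, 8, 10, 6] → [18, 8, 10, 6, 4]
So `len(out)` = 5

Answer: 5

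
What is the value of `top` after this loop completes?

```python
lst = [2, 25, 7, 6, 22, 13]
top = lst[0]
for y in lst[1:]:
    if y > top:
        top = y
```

Maximum of [2, 25, 7, 6, 22, 13]
`top` takes the values: 2 → 25

Answer: 25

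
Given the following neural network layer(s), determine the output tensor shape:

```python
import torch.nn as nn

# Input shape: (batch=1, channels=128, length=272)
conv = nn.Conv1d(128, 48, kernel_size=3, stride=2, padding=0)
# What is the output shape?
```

Input: (1, 128, 272) -> Output: (1, 48, 135)

Answer: (1, 48, 135)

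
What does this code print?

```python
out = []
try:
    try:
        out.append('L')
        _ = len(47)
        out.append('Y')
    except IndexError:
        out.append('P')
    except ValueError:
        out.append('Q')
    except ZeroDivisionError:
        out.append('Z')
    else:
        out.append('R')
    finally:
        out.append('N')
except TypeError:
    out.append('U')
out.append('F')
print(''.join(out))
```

Execution trace: 'L' (try body) → 'N' (finally) → 'U' (outer except TypeError) → 'F' (after the try/except). Output: LNUF

Answer: LNUF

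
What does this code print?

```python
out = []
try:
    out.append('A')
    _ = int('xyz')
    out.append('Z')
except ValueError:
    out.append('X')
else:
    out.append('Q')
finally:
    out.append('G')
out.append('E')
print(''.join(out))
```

Execution trace: 'A' (try body) → 'X' (except ValueError) → 'G' (finally) → 'E' (after the try/except). Output: AXGE

Answer: AXGE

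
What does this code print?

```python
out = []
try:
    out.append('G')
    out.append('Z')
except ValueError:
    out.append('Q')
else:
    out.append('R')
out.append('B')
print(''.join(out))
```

Execution trace: 'G' (try body) → 'Z' (try body, no exception) → 'R' (else) → 'B' (after the try/except). Output: GZRB

Answer: GZRB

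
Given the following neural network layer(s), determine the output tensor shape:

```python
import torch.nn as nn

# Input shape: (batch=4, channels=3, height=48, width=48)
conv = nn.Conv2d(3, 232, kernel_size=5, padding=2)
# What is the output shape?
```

Input: (4, 3, 48, 48) -> Output: (4, 232, 48, 48)

Answer: (4, 232, 48, 48)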